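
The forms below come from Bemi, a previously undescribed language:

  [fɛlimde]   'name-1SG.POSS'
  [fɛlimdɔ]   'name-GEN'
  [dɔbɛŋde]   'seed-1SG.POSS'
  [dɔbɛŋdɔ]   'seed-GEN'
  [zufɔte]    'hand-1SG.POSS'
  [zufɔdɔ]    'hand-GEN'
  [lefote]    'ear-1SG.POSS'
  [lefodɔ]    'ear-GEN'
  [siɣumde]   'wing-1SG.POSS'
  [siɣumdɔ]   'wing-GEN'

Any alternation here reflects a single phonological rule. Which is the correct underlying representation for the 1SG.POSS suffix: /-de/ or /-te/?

/-te/

The 1SG.POSS morpheme has two allomorphs, [-de] and [-te].
The GEN suffix, which begins with [d], is invariant after every stem; so [d] is not altered by any rule here.
So the underlying form is /-te/, and voiceless stops become voiced after a nasal.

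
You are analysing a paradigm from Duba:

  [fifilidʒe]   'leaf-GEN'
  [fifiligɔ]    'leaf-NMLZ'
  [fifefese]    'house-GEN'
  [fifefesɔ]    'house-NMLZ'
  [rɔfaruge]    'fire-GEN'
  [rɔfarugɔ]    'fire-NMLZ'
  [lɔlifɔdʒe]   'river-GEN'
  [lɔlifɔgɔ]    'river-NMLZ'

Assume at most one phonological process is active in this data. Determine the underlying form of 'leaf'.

/fifilidʒ/

The root 'leaf' surfaces as [fifilidʒe] and [fifiligɔ], with a stem-final [dʒ] ~ [g] alternation.
But 'fire' keeps [g] in both environments ([rɔfaruge], [rɔfarugɔ]), so there is no rule changing /g/ to [dʒ] before the GEN suffix.
Therefore /dʒ/ is basic and [g] is derived by depalatalization (palato-alveolar /dʒ/ becomes [g] when no front vowel follows).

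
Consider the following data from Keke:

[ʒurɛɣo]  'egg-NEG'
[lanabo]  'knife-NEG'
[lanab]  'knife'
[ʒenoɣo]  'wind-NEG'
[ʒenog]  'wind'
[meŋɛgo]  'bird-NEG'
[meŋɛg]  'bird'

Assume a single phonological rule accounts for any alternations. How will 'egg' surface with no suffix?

[ʒurɛg]

The root 'wind' surfaces as [ʒenoɣo] and [ʒenog], with a stem-final [ɣ] ~ [g] alternation.
If /g/ were underlying and a rule turned it into [ɣ] before the NEG suffix, 'bird' would also alternate; but it has [g] in both [meŋɛgo] and [meŋɛg].
The alternation reflects word-final hardening: voiced fricatives become stops word-finally. /ɣ/ is underlying.
From [ʒurɛɣo] the stem 'egg' is /ʒurɛɣ/; word-finally this yields [ʒurɛg].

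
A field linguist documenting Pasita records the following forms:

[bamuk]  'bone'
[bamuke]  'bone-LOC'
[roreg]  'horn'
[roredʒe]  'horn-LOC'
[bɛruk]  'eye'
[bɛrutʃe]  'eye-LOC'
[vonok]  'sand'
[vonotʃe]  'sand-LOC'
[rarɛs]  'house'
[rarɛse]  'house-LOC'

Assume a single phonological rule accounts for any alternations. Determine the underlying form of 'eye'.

/bɛrutʃ/

'eye' shows [k] ~ [tʃ] at the end of the stem ([bɛruk] vs [bɛrutʃe]).
The stem 'bone' ([bamuk], [bamuke]) shows [k] unchanged in both environments, so [k] cannot be basic with [tʃ] derived before the LOC suffix.
The alternation reflects depalatalization: palato-alveolar /tʃ/ and /dʒ/ become [k] and [g] when no front vowel follows. /tʃ/ is underlying.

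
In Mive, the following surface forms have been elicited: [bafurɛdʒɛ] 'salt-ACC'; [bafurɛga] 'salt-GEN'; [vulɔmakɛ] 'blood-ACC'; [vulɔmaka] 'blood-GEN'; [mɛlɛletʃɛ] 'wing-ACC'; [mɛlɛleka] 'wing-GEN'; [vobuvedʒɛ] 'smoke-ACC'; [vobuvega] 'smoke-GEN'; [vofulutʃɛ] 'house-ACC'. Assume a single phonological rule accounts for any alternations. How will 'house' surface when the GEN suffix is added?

'wing' shows [tʃ] ~ [k] at the end of the stem ([mɛlɛletʃɛ] vs [mɛlɛleka]).
Compare 'blood', with invariant [k] in [vulɔmakɛ] and [vulɔmaka]: an analysis with underlying /k/ and a rule producing [tʃ] before the ACC suffix would wrongly predict alternation here too.
The alternation reflects depalatalization: palato-alveolar /tʃ/ and /dʒ/ become [k] and [g] when no front vowel follows. /tʃ/ is underlying.
The one attested form of 'house', [vofulutʃɛ], shows underlying /vofulutʃ/. Applying the same rule when no front vowel follows gives [vofuluka].

[vofuluka]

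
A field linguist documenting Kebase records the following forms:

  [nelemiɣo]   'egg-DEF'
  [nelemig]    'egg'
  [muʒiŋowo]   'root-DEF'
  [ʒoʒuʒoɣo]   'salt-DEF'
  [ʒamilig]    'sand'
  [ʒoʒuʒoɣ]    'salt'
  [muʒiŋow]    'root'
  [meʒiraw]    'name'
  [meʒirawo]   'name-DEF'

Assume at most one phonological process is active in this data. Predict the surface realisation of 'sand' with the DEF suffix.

[ʒamiliɣo]

'egg' shows [ɣ] ~ [g] at the end of the stem ([nelemiɣo] vs [nelemig]).
The stem 'salt' ([ʒoʒuʒoɣo], [ʒoʒuʒoɣ]) shows [ɣ] unchanged in both environments, so [ɣ] cannot be basic with [g] derived in isolation.
So /g/ is underlying, and a rule of intervocalic spirantization — voiced stops become fricatives between vowels — gives [ɣ].
The one attested form of 'sand', [ʒamilig], shows underlying /ʒamilig/. Applying the same rule between vowels gives [ʒamiliɣo].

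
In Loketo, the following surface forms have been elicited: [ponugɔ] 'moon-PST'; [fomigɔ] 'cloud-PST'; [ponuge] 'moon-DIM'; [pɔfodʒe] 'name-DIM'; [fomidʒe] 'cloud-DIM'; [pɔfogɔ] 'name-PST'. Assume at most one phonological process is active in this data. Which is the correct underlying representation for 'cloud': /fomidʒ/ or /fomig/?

/fomidʒ/

The stem for 'cloud' ends in [g] in [fomigɔ] but [dʒ] in [fomidʒe].
Compare 'moon', with invariant [g] in [ponugɔ] and [ponuge]: an analysis with underlying /g/ and a rule producing [dʒ] before the DIM suffix would wrongly predict alternation here too.
The underlying segment must be /dʒ/; palato-alveolar /dʒ/ becomes [g] when no front vowel follows, yielding [g] there.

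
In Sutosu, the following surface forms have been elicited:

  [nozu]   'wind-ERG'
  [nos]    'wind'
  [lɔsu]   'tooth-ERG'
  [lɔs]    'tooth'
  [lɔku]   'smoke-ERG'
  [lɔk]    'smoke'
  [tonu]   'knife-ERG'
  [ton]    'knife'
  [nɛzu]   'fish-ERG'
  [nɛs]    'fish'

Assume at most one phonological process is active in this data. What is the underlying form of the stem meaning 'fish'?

/nɛz/

The root 'fish' surfaces as [nɛzu] and [nɛs], with a stem-final [z] ~ [s] alternation.
If /s/ were underlying and a rule turned it into [z] before the ERG suffix, 'tooth' would also alternate; but it has [s] in both [lɔsu] and [lɔs].
The underlying segment must be /z/; voiced obstruents become voiceless word-finally, yielding [s] there.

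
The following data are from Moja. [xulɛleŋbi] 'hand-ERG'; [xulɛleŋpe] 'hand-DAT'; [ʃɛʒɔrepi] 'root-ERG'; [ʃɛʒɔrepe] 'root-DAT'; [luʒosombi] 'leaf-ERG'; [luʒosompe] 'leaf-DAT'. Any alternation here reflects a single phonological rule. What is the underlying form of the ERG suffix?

/-bi/

The ERG morpheme has two allomorphs, [-bi] and [-pi].
By contrast the DAT suffix keeps its initial [p] throughout — that segment must be underlying.
So the underlying form is /-bi/, and voiced stops become voiceless after a vowel.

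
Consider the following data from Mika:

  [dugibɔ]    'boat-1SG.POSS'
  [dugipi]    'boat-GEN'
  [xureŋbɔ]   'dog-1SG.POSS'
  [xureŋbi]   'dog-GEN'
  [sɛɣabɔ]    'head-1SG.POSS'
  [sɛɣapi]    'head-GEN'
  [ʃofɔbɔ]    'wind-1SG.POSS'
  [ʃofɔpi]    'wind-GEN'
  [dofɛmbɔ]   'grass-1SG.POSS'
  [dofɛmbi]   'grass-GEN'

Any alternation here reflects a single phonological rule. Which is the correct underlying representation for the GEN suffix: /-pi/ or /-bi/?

/-pi/

The GEN morpheme has two allomorphs, [-bi] and [-pi].
By contrast the 1SG.POSS suffix keeps its initial [b] throughout — that segment must be underlying.
So the underlying form is /-pi/, and voiceless stops become voiced after a nasal.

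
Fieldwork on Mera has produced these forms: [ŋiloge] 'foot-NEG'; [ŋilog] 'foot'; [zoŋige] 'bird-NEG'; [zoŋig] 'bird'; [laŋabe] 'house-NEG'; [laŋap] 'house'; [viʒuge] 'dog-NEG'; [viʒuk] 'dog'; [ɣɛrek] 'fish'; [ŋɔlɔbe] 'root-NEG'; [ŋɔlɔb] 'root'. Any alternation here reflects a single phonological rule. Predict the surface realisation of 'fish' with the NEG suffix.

The root 'dog' surfaces as [viʒuge] and [viʒuk], with a stem-final [g] ~ [k] alternation.
If /g/ were underlying and a rule turned it into [k] in isolation, 'bird' would also alternate; but it has [g] in both [zoŋige] and [zoŋig].
Therefore /k/ is basic and [g] is derived by intervocalic voicing (voiceless stops become voiced between vowels).
From [ɣɛrek] the stem 'fish' is /ɣɛrek/; between vowels this yields [ɣɛrege].

[ɣɛrege]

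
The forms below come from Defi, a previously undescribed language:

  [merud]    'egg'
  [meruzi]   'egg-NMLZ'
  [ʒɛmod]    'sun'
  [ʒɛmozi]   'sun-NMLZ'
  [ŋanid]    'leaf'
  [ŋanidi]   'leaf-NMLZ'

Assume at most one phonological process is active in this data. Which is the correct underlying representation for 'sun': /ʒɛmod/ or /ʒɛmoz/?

/ʒɛmoz/

'sun' shows [d] ~ [z] at the end of the stem ([ʒɛmod] vs [ʒɛmozi]).
Compare 'leaf', with invariant [d] in [ŋanid] and [ŋanidi]: an analysis with underlying /d/ and a rule producing [z] before the NMLZ suffix would wrongly predict alternation here too.
Therefore /z/ is basic and [d] is derived by word-final hardening (voiced fricatives become stops word-finally).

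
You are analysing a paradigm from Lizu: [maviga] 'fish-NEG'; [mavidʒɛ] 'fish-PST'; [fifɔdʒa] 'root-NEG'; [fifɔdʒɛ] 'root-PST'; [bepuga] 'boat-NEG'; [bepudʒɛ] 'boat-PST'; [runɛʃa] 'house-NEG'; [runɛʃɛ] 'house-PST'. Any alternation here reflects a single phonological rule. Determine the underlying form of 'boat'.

/bepug/

'boat' shows [g] ~ [dʒ] at the end of the stem ([bepuga] vs [bepudʒɛ]).
But 'root' keeps [dʒ] in both environments ([fifɔdʒa], [fifɔdʒɛ]), so there is no rule changing /dʒ/ to [g] before the NEG suffix.
The alternation reflects palatalization before a front vowel: /g/ becomes palato-alveolar [dʒ] before a front vowel. /g/ is underlying.
Hence 'boat' is /bepug/ underlyingly.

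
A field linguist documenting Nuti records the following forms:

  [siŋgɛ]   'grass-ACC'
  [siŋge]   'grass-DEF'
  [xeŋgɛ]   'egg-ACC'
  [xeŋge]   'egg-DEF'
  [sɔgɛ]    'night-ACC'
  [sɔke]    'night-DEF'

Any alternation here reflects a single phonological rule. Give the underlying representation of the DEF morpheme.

/-ke/

The DEF suffix surfaces as [-ge] and [-ke], depending on the final segment of the stem.
By contrast the ACC suffix keeps its initial [g] throughout — that segment must be underlying.
The DEF suffix is therefore /-ke/ underlyingly, with post-nasal voicing: voiceless stops become voiced after a nasal.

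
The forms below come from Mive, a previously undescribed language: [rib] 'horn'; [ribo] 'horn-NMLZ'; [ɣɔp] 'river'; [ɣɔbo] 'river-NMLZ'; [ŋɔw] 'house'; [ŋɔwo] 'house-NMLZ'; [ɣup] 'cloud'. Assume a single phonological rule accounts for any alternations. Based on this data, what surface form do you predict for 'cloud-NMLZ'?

[ɣubo]

In [ɣɔp] and [ɣɔbo] the final segment of 'river' alternates: [p] ~ [b].
But 'horn' keeps [b] in both environments ([rib], [ribo]), so there is no rule changing /b/ to [p] in isolation.
The alternation reflects intervocalic voicing: voiceless stops become voiced between vowels. /p/ is underlying.
From [ɣup] the stem 'cloud' is /ɣup/; between vowels this yields [ɣubo].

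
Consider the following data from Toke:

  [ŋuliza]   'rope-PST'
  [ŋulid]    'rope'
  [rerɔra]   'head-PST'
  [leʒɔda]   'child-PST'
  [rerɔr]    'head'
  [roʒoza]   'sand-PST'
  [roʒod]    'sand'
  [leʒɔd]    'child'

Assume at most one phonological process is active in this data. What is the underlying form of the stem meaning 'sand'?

The stem for 'sand' ends in [z] in [roʒoza] but [d] in [roʒod].
If /d/ were underlying and a rule turned it into [z] before the PST suffix, 'child' would also alternate; but it has [d] in both [leʒɔda] and [leʒɔd].
The underlying segment must be /z/; voiced fricatives become stops word-finally, yielding [d] there.

/roʒoz/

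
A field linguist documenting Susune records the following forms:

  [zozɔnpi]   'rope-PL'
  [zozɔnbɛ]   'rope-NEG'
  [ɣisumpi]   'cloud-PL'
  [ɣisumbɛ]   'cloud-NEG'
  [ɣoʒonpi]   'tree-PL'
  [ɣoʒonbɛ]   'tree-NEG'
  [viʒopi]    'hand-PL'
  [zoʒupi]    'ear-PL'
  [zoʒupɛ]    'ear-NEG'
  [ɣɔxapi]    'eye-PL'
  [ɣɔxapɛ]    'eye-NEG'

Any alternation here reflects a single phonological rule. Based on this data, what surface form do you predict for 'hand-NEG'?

[viʒopɛ]

The NEG morpheme has two allomorphs, [-bɛ] and [-pɛ].
The PL suffix, which begins with [p], is invariant after every stem; so [p] is not altered by any rule here.
The NEG suffix is therefore /-bɛ/ underlyingly, with post-vocalic devoicing: voiced stops become voiceless after a vowel.
After 'hand', which ends in a vowel, the suffix surfaces as [-pɛ], giving [viʒopɛ].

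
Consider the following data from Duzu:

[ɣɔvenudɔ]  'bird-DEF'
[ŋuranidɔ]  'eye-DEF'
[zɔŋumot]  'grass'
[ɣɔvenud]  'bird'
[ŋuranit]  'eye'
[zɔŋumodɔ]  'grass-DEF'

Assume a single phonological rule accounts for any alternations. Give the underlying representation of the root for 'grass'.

/zɔŋumot/

'grass' shows [t] ~ [d] at the end of the stem ([zɔŋumot] vs [zɔŋumodɔ]).
Compare 'bird', with invariant [d] in [ɣɔvenud] and [ɣɔvenudɔ]: an analysis with underlying /d/ and a rule producing [t] in isolation would wrongly predict alternation here too.
Therefore /t/ is basic and [d] is derived by intervocalic voicing (voiceless stops become voiced between vowels).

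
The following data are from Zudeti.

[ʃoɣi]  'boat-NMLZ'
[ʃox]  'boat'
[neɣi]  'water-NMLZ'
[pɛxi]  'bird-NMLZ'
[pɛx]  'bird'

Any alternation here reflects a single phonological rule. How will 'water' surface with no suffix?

[nex]

The root 'boat' surfaces as [ʃoɣi] and [ʃox], with a stem-final [ɣ] ~ [x] alternation.
Compare 'bird', with invariant [x] in [pɛxi] and [pɛx]: an analysis with underlying /x/ and a rule producing [ɣ] before the NMLZ suffix would wrongly predict alternation here too.
So /ɣ/ is underlying, and a rule of word-final obstruent devoicing — voiced obstruents become voiceless word-finally — gives [x].
The one attested form of 'water', [neɣi], shows underlying /neɣ/. Applying the same rule word-finally gives [nex].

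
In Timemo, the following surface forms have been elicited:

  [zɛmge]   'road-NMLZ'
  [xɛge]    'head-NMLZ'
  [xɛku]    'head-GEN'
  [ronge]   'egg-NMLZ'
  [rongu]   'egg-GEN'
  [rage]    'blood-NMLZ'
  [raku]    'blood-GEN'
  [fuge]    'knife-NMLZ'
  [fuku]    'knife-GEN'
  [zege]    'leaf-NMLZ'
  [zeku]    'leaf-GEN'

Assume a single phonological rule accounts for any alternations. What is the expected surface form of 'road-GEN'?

[zɛmgu]

The GEN morpheme has two allomorphs, [-gu] and [-ku].
By contrast the NMLZ suffix keeps its initial [g] throughout — that segment must be underlying.
The GEN suffix is therefore /-ku/ underlyingly, with post-nasal voicing: voiceless stops become voiced after a nasal.
After 'road', which ends in a nasal, the suffix surfaces as [-gu], giving [zɛmgu].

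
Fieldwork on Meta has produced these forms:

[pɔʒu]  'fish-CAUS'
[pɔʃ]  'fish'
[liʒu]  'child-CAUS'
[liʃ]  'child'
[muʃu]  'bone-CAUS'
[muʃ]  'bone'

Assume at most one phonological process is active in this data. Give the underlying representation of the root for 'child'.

In [liʒu] and [liʃ] the final segment of 'child' alternates: [ʒ] ~ [ʃ].
But 'bone' keeps [ʃ] in both environments ([muʃu], [muʃ]), so there is no rule changing /ʃ/ to [ʒ] before the CAUS suffix.
So /ʒ/ is underlying, and a rule of word-final obstruent devoicing — voiced obstruents become voiceless word-finally — gives [ʃ].
The underlying form of 'child' is therefore /liʒ/.

/liʒ/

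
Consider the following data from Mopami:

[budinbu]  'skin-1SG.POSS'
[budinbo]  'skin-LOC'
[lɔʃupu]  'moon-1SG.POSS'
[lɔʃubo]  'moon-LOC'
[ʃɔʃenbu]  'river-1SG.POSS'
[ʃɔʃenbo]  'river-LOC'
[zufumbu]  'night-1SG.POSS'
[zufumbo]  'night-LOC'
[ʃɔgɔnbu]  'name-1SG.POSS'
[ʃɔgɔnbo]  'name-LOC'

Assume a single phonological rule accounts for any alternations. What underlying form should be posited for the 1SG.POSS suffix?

/-pu/

The 1SG.POSS suffix surfaces as [-bu] and [-pu], depending on the final segment of the stem.
By contrast the LOC suffix keeps its initial [b] throughout — that segment must be underlying.
The 1SG.POSS suffix is therefore /-pu/ underlyingly, with post-nasal voicing: voiceless stops become voiced after a nasal.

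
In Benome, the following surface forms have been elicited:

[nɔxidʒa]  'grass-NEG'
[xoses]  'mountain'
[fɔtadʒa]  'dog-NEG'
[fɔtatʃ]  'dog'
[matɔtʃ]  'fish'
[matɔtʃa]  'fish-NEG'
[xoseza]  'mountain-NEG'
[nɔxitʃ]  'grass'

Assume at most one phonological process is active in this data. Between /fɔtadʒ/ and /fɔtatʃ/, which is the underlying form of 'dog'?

/fɔtadʒ/

The stem for 'dog' ends in [tʃ] in [fɔtatʃ] but [dʒ] in [fɔtadʒa].
The stem 'fish' ([matɔtʃ], [matɔtʃa]) shows [tʃ] unchanged in both environments, so [tʃ] cannot be basic with [dʒ] derived before the NEG suffix.
So /dʒ/ is underlying, and a rule of word-final obstruent devoicing — voiced obstruents become voiceless word-finally — gives [tʃ].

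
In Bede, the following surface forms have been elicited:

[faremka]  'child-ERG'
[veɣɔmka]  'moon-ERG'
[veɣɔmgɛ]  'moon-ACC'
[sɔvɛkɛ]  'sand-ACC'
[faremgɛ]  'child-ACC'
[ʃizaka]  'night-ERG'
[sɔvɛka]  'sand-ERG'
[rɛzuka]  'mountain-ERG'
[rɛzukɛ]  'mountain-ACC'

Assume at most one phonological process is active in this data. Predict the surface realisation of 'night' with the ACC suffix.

The ACC suffix surfaces as [-gɛ] and [-kɛ], depending on the final segment of the stem.
The ERG suffix, which begins with [k], is invariant after every stem; so [k] is not altered by any rule here.
The ACC suffix is therefore /-gɛ/ underlyingly, with post-vocalic devoicing: voiced stops become voiceless after a vowel.
After 'night', which ends in a vowel, the suffix surfaces as [-kɛ], giving [ʃizakɛ].

[ʃizakɛ]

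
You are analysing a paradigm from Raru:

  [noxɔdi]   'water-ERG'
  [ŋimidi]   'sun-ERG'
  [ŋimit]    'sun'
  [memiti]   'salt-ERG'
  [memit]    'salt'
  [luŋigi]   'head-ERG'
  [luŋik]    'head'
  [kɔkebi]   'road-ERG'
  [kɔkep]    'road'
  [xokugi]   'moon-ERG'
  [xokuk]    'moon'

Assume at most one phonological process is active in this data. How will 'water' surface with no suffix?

'sun' shows [d] ~ [t] at the end of the stem ([ŋimidi] vs [ŋimit]).
Compare 'salt', with invariant [t] in [memiti] and [memit]: an analysis with underlying /t/ and a rule producing [d] before the ERG suffix would wrongly predict alternation here too.
The alternation reflects word-final obstruent devoicing: voiced obstruents become voiceless word-finally. /d/ is underlying.
The one attested form of 'water', [noxɔdi], shows underlying /noxɔd/. Applying the same rule word-finally gives [noxɔt].

[noxɔt]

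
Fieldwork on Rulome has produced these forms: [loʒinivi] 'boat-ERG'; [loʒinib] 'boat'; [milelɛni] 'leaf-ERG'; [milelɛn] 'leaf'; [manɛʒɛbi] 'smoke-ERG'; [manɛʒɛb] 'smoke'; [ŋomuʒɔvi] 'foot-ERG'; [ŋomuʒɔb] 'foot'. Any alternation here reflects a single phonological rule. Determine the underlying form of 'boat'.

In [loʒinivi] and [loʒinib] the final segment of 'boat' alternates: [v] ~ [b].
But 'smoke' keeps [b] in both environments ([manɛʒɛbi], [manɛʒɛb]), so there is no rule changing /b/ to [v] before the ERG suffix.
The underlying segment must be /v/; voiced fricatives become stops word-finally, yielding [b] there.

/loʒiniv/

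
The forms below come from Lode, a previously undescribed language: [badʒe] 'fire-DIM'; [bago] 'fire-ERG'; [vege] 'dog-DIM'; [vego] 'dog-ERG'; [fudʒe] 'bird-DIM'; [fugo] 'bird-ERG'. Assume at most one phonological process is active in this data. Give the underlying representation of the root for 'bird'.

/fudʒ/

'bird' shows [dʒ] ~ [g] at the end of the stem ([fudʒe] vs [fugo]).
If /g/ were underlying and a rule turned it into [dʒ] before the DIM suffix, 'dog' would also alternate; but it has [g] in both [vege] and [vego].
Therefore /dʒ/ is basic and [g] is derived by depalatalization (palato-alveolar /dʒ/ becomes [g] when no front vowel follows).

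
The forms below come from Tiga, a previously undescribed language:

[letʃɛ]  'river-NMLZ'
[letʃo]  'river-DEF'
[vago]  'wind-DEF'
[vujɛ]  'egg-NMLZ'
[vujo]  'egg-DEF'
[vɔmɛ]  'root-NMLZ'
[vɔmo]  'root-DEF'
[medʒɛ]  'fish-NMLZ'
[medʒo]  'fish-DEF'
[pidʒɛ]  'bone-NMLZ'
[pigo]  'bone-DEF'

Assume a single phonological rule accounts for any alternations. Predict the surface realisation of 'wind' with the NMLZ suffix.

'bone' shows [dʒ] ~ [g] at the end of the stem ([pidʒɛ] vs [pigo]).
Compare 'fish', with invariant [dʒ] in [medʒɛ] and [medʒo]: an analysis with underlying /dʒ/ and a rule producing [g] before the DEF suffix would wrongly predict alternation here too.
The alternation reflects palatalization before a front vowel: /g/ becomes palato-alveolar [dʒ] before a front vowel. /g/ is underlying.
From [vago] the stem 'wind' is /vag/; before a front vowel this yields [vadʒɛ].

[vadʒɛ]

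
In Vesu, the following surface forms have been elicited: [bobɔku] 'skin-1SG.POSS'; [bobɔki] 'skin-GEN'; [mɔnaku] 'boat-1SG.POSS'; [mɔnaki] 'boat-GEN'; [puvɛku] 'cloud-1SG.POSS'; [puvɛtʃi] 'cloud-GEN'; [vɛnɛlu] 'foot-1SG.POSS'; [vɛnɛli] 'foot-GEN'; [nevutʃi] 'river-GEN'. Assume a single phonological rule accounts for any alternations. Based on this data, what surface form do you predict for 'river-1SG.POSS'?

[nevuku]

The root 'cloud' surfaces as [puvɛku] and [puvɛtʃi], with a stem-final [k] ~ [tʃ] alternation.
Compare 'boat', with invariant [k] in [mɔnaku] and [mɔnaki]: an analysis with underlying /k/ and a rule producing [tʃ] before the GEN suffix would wrongly predict alternation here too.
The underlying segment must be /tʃ/; palato-alveolar /tʃ/ becomes [k] when no front vowel follows, yielding [k] there.
From [nevutʃi] the stem 'river' is /nevutʃ/; when no front vowel follows this yields [nevuku].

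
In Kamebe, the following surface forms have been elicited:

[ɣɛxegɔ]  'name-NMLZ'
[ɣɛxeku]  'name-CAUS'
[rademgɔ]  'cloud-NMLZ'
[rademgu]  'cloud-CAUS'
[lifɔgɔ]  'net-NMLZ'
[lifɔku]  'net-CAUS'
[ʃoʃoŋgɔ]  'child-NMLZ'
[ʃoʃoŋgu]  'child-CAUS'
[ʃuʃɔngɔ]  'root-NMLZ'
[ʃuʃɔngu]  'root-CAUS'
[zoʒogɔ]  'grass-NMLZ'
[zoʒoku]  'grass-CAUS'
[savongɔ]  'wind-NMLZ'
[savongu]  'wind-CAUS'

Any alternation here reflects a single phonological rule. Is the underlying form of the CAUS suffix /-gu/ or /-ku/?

/-ku/

The CAUS suffix surfaces as [-gu] and [-ku], depending on the final segment of the stem.
The NMLZ suffix, which begins with [g], is invariant after every stem; so [g] is not altered by any rule here.
The CAUS suffix is therefore /-ku/ underlyingly, with post-nasal voicing: voiceless stops become voiced after a nasal.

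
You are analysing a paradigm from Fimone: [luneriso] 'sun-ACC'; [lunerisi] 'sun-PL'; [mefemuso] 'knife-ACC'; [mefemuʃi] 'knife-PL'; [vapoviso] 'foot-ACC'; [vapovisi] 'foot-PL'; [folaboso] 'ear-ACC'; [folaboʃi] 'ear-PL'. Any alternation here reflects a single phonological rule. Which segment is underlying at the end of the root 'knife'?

'knife' shows [s] ~ [ʃ] at the end of the stem ([mefemuso] vs [mefemuʃi]).
If /s/ were underlying and a rule turned it into [ʃ] before the PL suffix, 'sun' would also alternate; but it has [s] in both [luneriso] and [lunerisi].
The alternation reflects depalatalization: palato-alveolar /ʃ/ becomes [s] when no front vowel follows. /ʃ/ is underlying.

/ʃ/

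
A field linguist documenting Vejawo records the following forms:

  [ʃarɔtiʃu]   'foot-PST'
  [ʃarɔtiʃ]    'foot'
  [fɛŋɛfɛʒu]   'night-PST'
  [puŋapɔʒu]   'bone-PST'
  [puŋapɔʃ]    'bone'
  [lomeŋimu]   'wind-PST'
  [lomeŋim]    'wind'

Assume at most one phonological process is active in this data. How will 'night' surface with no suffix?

[fɛŋɛfɛʃ]

The root 'bone' surfaces as [puŋapɔʒu] and [puŋapɔʃ], with a stem-final [ʒ] ~ [ʃ] alternation.
But 'foot' keeps [ʃ] in both environments ([ʃarɔtiʃu], [ʃarɔtiʃ]), so there is no rule changing /ʃ/ to [ʒ] before the PST suffix.
The alternation reflects word-final obstruent devoicing: voiced obstruents become voiceless word-finally. /ʒ/ is underlying.
From [fɛŋɛfɛʒu] the stem 'night' is /fɛŋɛfɛʒ/; word-finally this yields [fɛŋɛfɛʃ].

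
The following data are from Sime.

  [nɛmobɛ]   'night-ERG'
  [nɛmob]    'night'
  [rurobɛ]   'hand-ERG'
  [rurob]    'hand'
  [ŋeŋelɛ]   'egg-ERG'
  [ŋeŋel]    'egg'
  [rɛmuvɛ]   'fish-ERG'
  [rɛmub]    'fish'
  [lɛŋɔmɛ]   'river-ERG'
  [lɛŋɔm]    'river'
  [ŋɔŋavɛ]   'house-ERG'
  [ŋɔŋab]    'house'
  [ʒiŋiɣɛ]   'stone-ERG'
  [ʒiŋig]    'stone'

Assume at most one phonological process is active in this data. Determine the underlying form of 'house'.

/ŋɔŋav/

The root 'house' surfaces as [ŋɔŋavɛ] and [ŋɔŋab], with a stem-final [v] ~ [b] alternation.
But 'hand' keeps [b] in both environments ([rurobɛ], [rurob]), so there is no rule changing /b/ to [v] before the ERG suffix.
Therefore /v/ is basic and [b] is derived by word-final hardening (voiced fricatives become stops word-finally).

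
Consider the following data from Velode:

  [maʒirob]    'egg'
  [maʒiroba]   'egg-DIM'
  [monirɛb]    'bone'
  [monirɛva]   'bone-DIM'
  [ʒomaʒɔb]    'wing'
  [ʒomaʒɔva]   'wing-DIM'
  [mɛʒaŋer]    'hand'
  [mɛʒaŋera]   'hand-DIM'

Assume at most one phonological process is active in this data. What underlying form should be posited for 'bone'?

In [monirɛb] and [monirɛva] the final segment of 'bone' alternates: [b] ~ [v].
The stem 'egg' ([maʒirob], [maʒiroba]) shows [b] unchanged in both environments, so [b] cannot be basic with [v] derived before the DIM suffix.
The alternation reflects word-final hardening: voiced fricatives become stops word-finally. /v/ is underlying.
So 'bone' = /monirɛv/.

/monirɛv/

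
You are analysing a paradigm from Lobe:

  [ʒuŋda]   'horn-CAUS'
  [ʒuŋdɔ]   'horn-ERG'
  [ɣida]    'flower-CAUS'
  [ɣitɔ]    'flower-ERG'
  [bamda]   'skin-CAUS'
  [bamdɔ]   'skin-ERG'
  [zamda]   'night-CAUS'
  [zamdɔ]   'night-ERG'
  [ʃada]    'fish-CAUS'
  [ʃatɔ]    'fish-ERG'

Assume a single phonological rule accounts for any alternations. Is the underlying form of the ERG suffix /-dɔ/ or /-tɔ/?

/-tɔ/

The ERG suffix surfaces as [-dɔ] and [-tɔ], depending on the final segment of the stem.
The CAUS suffix, which begins with [d], is invariant after every stem; so [d] is not altered by any rule here.
So the underlying form is /-tɔ/, and voiceless stops become voiced after a nasal.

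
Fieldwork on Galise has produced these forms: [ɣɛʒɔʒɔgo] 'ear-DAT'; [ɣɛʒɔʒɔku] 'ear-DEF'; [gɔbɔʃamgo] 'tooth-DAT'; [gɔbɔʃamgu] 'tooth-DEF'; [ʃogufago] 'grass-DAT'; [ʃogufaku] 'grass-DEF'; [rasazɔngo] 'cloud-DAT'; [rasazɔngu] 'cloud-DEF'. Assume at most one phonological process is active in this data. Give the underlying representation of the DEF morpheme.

The DEF morpheme has two allomorphs, [-gu] and [-ku].
By contrast the DAT suffix keeps its initial [g] throughout — that segment must be underlying.
The DEF suffix is therefore /-ku/ underlyingly, with post-nasal voicing: voiceless stops become voiced after a nasal.

/-ku/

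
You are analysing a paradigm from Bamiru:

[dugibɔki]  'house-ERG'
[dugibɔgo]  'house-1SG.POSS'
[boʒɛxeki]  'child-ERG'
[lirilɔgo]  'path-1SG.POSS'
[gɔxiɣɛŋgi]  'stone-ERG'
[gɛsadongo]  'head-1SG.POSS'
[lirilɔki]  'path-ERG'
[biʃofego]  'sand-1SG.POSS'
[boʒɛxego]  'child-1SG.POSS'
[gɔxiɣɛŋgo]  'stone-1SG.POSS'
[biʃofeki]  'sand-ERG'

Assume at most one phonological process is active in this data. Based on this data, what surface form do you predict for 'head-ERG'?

[gɛsadongi]

The ERG suffix surfaces as [-gi] and [-ki], depending on the final segment of the stem.
The 1SG.POSS suffix, which begins with [g], is invariant after every stem; so [g] is not altered by any rule here.
The ERG suffix is therefore /-ki/ underlyingly, with post-nasal voicing: voiceless stops become voiced after a nasal.
After 'head', which ends in a nasal, the suffix surfaces as [-gi], giving [gɛsadongi].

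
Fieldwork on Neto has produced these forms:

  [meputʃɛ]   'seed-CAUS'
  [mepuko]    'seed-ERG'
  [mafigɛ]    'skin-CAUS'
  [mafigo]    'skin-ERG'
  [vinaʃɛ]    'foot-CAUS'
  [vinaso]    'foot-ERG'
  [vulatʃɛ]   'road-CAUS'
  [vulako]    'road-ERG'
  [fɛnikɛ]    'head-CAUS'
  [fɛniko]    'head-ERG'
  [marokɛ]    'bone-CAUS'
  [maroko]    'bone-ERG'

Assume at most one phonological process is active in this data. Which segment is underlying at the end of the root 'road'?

/tʃ/

In [vulatʃɛ] and [vulako] the final segment of 'road' alternates: [tʃ] ~ [k].
The stem 'bone' ([marokɛ], [maroko]) shows [k] unchanged in both environments, so [k] cannot be basic with [tʃ] derived before the CAUS suffix.
Therefore /tʃ/ is basic and [k] is derived by depalatalization (palato-alveolar /tʃ/ and /ʃ/ become [k] and [s] when no front vowel follows).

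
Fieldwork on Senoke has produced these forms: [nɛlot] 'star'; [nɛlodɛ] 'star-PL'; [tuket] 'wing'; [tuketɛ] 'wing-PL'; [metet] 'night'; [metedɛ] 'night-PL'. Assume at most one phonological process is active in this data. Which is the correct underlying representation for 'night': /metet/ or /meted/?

In [metet] and [metedɛ] the final segment of 'night' alternates: [t] ~ [d].
If /t/ were underlying and a rule turned it into [d] before the PL suffix, 'wing' would also alternate; but it has [t] in both [tuket] and [tuketɛ].
The underlying segment must be /d/; voiced obstruents become voiceless word-finally, yielding [t] there.

/meted/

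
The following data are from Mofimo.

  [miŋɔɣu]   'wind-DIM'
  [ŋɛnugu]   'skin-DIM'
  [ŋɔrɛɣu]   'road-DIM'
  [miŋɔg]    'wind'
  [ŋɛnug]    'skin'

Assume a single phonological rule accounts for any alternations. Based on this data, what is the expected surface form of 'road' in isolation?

'wind' shows [g] ~ [ɣ] at the end of the stem ([miŋɔg] vs [miŋɔɣu]).
If /g/ were underlying and a rule turned it into [ɣ] before the DIM suffix, 'skin' would also alternate; but it has [g] in both [ŋɛnug] and [ŋɛnugu].
The alternation reflects word-final hardening: voiced fricatives become stops word-finally. /ɣ/ is underlying.
The one attested form of 'road', [ŋɔrɛɣu], shows underlying /ŋɔrɛɣ/. Applying the same rule word-finally gives [ŋɔrɛg].

[ŋɔrɛg]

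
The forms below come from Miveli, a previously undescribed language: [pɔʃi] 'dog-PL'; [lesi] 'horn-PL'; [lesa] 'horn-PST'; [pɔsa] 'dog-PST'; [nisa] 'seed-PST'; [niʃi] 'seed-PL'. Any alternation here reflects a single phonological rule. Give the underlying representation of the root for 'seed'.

The stem for 'seed' ends in [ʃ] in [niʃi] but [s] in [nisa].
But 'horn' keeps [s] in both environments ([lesi], [lesa]), so there is no rule changing /s/ to [ʃ] before the PL suffix.
The alternation reflects depalatalization: palato-alveolar /ʃ/ becomes [s] when no front vowel follows. /ʃ/ is underlying.
So 'seed' = /niʃ/.

/niʃ/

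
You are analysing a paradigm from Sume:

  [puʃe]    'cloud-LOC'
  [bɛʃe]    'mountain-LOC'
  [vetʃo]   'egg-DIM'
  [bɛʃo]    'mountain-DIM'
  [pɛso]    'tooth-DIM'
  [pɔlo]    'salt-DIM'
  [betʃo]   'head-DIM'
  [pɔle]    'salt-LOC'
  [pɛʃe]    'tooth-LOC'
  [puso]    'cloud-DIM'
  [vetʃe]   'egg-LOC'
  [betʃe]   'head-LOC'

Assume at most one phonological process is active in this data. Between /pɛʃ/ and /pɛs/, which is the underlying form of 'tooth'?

'tooth' shows [ʃ] ~ [s] at the end of the stem ([pɛʃe] vs [pɛso]).
But 'mountain' keeps [ʃ] in both environments ([bɛʃe], [bɛʃo]), so there is no rule changing /ʃ/ to [s] before the DIM suffix.
The underlying segment must be /s/; /s/ becomes palato-alveolar [ʃ] before a front vowel, yielding [ʃ] there.

/pɛs/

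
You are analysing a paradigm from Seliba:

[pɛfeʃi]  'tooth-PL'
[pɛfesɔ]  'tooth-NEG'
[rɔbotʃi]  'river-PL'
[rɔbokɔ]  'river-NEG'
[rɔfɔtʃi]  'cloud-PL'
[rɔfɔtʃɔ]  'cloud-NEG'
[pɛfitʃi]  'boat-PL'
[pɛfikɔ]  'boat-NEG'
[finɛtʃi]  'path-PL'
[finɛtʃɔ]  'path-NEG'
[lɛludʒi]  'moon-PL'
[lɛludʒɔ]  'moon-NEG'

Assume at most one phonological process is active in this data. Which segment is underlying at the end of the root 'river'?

/k/

In [rɔbotʃi] and [rɔbokɔ] the final segment of 'river' alternates: [tʃ] ~ [k].
The stem 'path' ([finɛtʃi], [finɛtʃɔ]) shows [tʃ] unchanged in both environments, so [tʃ] cannot be basic with [k] derived before the NEG suffix.
The underlying segment must be /k/; /k/ and /s/ become palato-alveolar [tʃ] and [ʃ] before a front vowel, yielding [tʃ] there.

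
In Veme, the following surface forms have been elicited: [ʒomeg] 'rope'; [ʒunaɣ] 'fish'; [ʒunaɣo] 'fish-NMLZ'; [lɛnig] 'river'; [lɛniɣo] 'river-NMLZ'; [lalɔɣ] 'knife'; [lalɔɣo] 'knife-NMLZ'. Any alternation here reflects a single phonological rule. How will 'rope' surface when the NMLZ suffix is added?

The stem for 'river' ends in [g] in [lɛnig] but [ɣ] in [lɛniɣo].
But 'knife' keeps [ɣ] in both environments ([lalɔɣ], [lalɔɣo]), so there is no rule changing /ɣ/ to [g] in isolation.
So /g/ is underlying, and a rule of intervocalic spirantization — voiced stops become fricatives between vowels — gives [ɣ].
The one attested form of 'rope', [ʒomeg], shows underlying /ʒomeg/. Applying the same rule between vowels gives [ʒomeɣo].

[ʒomeɣo]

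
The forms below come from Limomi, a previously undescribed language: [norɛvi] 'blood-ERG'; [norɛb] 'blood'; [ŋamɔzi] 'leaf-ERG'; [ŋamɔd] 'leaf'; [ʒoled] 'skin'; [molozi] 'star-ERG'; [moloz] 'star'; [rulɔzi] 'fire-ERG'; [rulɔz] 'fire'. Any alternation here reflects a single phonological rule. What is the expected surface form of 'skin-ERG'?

In [ŋamɔzi] and [ŋamɔd] the final segment of 'leaf' alternates: [z] ~ [d].
If /z/ were underlying and a rule turned it into [d] in isolation, 'fire' would also alternate; but it has [z] in both [rulɔzi] and [rulɔz].
Therefore /d/ is basic and [z] is derived by intervocalic spirantization (voiced stops become fricatives between vowels).
From [ʒoled] the stem 'skin' is /ʒoled/; between vowels this yields [ʒolezi].

[ʒolezi]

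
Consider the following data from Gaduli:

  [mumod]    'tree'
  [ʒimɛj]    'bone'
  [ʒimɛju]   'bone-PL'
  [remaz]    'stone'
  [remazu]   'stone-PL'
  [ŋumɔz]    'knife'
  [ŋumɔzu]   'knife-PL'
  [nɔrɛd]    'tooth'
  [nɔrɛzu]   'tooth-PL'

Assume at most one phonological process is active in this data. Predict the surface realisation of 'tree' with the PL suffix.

The stem for 'tooth' ends in [d] in [nɔrɛd] but [z] in [nɔrɛzu].
Compare 'stone', with invariant [z] in [remaz] and [remazu]: an analysis with underlying /z/ and a rule producing [d] in isolation would wrongly predict alternation here too.
Therefore /d/ is basic and [z] is derived by intervocalic spirantization (voiced stops become fricatives between vowels).
The one attested form of 'tree', [mumod], shows underlying /mumod/. Applying the same rule between vowels gives [mumozu].

[mumozu]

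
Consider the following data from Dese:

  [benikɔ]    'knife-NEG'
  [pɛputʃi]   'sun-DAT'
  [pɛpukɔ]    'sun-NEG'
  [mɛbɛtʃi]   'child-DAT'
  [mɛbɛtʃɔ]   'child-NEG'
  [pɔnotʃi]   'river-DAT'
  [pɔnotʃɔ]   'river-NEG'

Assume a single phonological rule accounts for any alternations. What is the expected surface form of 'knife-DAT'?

In [pɛputʃi] and [pɛpukɔ] the final segment of 'sun' alternates: [tʃ] ~ [k].
But 'child' keeps [tʃ] in both environments ([mɛbɛtʃi], [mɛbɛtʃɔ]), so there is no rule changing /tʃ/ to [k] before the NEG suffix.
The underlying segment must be /k/; /k/ becomes palato-alveolar [tʃ] before a front vowel, yielding [tʃ] there.
From [benikɔ] the stem 'knife' is /benik/; before a front vowel this yields [benitʃi].

[benitʃi]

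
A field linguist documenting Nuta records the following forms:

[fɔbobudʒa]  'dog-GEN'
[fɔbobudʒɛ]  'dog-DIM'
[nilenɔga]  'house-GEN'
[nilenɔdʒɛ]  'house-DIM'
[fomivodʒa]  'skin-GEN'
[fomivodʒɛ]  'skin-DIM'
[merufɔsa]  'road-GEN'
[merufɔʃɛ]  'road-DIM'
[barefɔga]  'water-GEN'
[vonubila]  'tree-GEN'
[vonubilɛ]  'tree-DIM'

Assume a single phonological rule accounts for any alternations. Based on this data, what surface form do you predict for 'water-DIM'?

The stem for 'house' ends in [g] in [nilenɔga] but [dʒ] in [nilenɔdʒɛ].
But 'dog' keeps [dʒ] in both environments ([fɔbobudʒa], [fɔbobudʒɛ]), so there is no rule changing /dʒ/ to [g] before the GEN suffix.
Therefore /g/ is basic and [dʒ] is derived by palatalization before a front vowel (/g/ and /s/ become palato-alveolar [dʒ] and [ʃ] before a front vowel).
The one attested form of 'water', [barefɔga], shows underlying /barefɔg/. Applying the same rule before a front vowel gives [barefɔdʒɛ].

[barefɔdʒɛ]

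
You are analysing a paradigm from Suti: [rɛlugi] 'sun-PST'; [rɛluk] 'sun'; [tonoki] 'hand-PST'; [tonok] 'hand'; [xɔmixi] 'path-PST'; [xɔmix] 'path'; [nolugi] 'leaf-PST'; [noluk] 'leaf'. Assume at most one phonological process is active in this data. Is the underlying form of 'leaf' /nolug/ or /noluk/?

/nolug/

'leaf' shows [g] ~ [k] at the end of the stem ([nolugi] vs [noluk]).
Compare 'hand', with invariant [k] in [tonoki] and [tonok]: an analysis with underlying /k/ and a rule producing [g] before the PST suffix would wrongly predict alternation here too.
Therefore /g/ is basic and [k] is derived by word-final obstruent devoicing (voiced obstruents become voiceless word-finally).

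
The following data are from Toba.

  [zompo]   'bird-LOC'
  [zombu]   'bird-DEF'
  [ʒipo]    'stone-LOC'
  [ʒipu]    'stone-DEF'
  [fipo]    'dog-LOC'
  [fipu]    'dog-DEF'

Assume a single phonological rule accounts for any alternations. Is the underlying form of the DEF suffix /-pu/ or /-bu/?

The DEF morpheme has two allomorphs, [-bu] and [-pu].
By contrast the LOC suffix keeps its initial [p] throughout — that segment must be underlying.
So the underlying form is /-bu/, and voiced stops become voiceless after a vowel.

/-bu/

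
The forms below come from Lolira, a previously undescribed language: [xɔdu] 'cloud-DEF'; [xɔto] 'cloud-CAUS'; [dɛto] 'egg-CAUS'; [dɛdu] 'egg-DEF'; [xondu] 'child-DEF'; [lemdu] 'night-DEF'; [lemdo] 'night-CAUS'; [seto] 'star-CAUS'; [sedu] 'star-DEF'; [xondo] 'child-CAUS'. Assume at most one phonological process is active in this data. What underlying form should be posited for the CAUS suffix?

The CAUS suffix surfaces as [-do] and [-to], depending on the final segment of the stem.
The DEF suffix, which begins with [d], is invariant after every stem; so [d] is not altered by any rule here.
The CAUS suffix is therefore /-to/ underlyingly, with post-nasal voicing: voiceless stops become voiced after a nasal.

/-to/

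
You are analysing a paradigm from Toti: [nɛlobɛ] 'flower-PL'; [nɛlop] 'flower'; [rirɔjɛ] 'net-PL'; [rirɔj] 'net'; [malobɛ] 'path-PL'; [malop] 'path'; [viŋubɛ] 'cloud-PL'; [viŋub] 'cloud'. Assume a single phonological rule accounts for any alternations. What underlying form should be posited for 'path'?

The root 'path' surfaces as [malobɛ] and [malop], with a stem-final [b] ~ [p] alternation.
If /b/ were underlying and a rule turned it into [p] in isolation, 'cloud' would also alternate; but it has [b] in both [viŋubɛ] and [viŋub].
The alternation reflects intervocalic voicing: voiceless stops become voiced between vowels. /p/ is underlying.

/malop/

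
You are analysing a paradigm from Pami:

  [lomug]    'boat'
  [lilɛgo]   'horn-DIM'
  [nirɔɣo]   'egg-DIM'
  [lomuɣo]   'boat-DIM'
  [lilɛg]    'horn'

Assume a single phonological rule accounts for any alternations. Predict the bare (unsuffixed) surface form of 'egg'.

[nirɔg]

In [lomuɣo] and [lomug] the final segment of 'boat' alternates: [ɣ] ~ [g].
If /g/ were underlying and a rule turned it into [ɣ] before the DIM suffix, 'horn' would also alternate; but it has [g] in both [lilɛgo] and [lilɛg].
The underlying segment must be /ɣ/; voiced fricatives become stops word-finally, yielding [g] there.
The one attested form of 'egg', [nirɔɣo], shows underlying /nirɔɣ/. Applying the same rule word-finally gives [nirɔg].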